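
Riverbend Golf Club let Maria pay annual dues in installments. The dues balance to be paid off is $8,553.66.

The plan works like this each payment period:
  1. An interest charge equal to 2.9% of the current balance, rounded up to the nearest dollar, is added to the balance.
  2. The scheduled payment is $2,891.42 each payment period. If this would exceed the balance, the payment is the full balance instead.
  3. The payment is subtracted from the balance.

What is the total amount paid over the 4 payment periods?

$9,079.66

Payment period 1: opening $8,553.66; interest $249.00 → $8,802.66; payment $2,891.42; balance $5,911.24
Payment period 2: opening $5,911.24; interest $172.00 → $6,083.24; payment $2,891.42; balance $3,191.82
Payment period 3: opening $3,191.82; interest $93.00 → $3,284.82; payment $2,891.42; balance $393.40
Payment period 4: opening $393.40; interest $12.00 → $405.40; payment $405.40; balance $0.00
Total paid: $9,079.66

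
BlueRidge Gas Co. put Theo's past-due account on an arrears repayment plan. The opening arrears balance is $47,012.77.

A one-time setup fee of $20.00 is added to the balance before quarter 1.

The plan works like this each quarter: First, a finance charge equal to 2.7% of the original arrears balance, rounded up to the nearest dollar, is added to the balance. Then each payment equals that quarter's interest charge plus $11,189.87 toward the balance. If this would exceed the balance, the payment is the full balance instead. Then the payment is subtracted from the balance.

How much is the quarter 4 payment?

Quarter 1: $47,032.77 +$1,270.00 interest = $48,302.77; pay $12,459.87 → $35,842.90
Quarter 2: $35,842.90 +$1,270.00 interest = $37,112.90; pay $12,459.87 → $24,653.03
Quarter 3: $24,653.03 +$1,270.00 interest = $25,923.03; pay $12,459.87 → $13,463.16
Quarter 4: $13,463.16 +$1,270.00 interest = $14,733.16; pay $12,459.87 → $2,273.29

$12,459.87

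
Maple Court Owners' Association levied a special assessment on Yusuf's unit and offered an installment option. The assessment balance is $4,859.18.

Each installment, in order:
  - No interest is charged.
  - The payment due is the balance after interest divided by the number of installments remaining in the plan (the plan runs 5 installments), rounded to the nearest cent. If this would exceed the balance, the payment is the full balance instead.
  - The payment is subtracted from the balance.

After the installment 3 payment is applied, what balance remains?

Installment 1: opening $4,859.18; payment $971.84; balance $3,887.34
Installment 2: opening $3,887.34; payment $971.84; balance $2,915.50
Installment 3: opening $2,915.50; payment $971.83; balance $1,943.67

$1,943.67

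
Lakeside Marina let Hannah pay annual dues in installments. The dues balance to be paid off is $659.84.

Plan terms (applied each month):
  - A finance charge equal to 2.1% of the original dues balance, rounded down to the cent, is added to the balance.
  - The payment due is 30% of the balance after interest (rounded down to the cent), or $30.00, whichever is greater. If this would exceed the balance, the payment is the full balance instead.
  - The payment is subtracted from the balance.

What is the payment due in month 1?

Month 1: opening $659.84; interest $13.85 → $673.69; payment $202.10; balance $471.59

$202.10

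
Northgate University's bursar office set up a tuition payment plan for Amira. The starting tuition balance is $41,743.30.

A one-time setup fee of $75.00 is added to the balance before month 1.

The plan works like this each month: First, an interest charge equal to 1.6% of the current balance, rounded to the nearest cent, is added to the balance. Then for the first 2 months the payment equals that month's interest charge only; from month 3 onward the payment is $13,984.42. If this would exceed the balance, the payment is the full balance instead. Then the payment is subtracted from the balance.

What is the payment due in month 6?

$1,249.45

Month 1: $41,818.30 +$669.09 interest = $42,487.39; pay $669.09 → $41,818.30
Month 2: $41,818.30 +$669.09 interest = $42,487.39; pay $669.09 → $41,818.30
Month 3: $41,818.30 +$669.09 interest = $42,487.39; pay $13,984.42 → $28,502.97
Month 4: $28,502.97 +$456.05 interest = $28,959.02; pay $13,984.42 → $14,974.60
Month 5: $14,974.60 +$239.59 interest = $15,214.19; pay $13,984.42 → $1,229.77
Month 6: $1,229.77 +$19.68 interest = $1,249.45; pay $1,249.45 → $0.00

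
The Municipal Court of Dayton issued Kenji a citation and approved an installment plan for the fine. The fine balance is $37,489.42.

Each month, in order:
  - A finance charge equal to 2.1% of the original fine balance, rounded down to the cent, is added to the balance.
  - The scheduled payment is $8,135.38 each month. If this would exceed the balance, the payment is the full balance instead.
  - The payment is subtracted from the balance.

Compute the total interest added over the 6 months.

$4,723.62

Month 1: opening $37,489.42; interest $787.27 → $38,276.69; payment $8,135.38; balance $30,141.31
Month 2: opening $30,141.31; interest $787.27 → $30,928.58; payment $8,135.38; balance $22,793.20
Month 3: opening $22,793.20; interest $787.27 → $23,580.47; payment $8,135.38; balance $15,445.09
Month 4: opening $15,445.09; interest $787.27 → $16,232.36; payment $8,135.38; balance $8,096.98
Month 5: opening $8,096.98; interest $787.27 → $8,884.25; payment $8,135.38; balance $748.87
Month 6: opening $748.87; interest $787.27 → $1,536.14; payment $1,536.14; balance $0.00
Total interest: $787.27 + $787.27 + $787.27 + $787.27 + $787.27 + $787.27 = $4,723.62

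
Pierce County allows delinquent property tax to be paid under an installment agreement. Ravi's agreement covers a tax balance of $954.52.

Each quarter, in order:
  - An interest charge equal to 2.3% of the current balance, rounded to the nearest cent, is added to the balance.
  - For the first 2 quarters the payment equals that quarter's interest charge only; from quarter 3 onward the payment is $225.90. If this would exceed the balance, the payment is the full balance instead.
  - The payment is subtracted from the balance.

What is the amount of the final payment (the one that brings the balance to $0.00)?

Quarter 1: $954.52 +$21.95 interest = $976.47; pay $21.95 → $954.52
Quarter 2: $954.52 +$21.95 interest = $976.47; pay $21.95 → $954.52
Quarter 3: $954.52 +$21.95 interest = $976.47; pay $225.90 → $750.57
Quarter 4: $750.57 +$17.26 interest = $767.83; pay $225.90 → $541.93
Quarter 5: $541.93 +$12.46 interest = $554.39; pay $225.90 → $328.49
Quarter 6: $328.49 +$7.56 interest = $336.05; pay $225.90 → $110.15
Quarter 7: $110.15 +$2.53 interest = $112.68; pay $112.68 → $0.00

$112.68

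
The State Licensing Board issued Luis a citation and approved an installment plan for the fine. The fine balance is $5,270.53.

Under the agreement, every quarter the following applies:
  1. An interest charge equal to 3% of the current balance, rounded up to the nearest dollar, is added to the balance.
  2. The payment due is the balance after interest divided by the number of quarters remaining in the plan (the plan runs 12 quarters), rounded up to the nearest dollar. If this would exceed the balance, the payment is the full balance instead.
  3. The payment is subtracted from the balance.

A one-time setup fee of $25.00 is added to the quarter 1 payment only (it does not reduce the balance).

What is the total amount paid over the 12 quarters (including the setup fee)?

$6,450.53

Quarter 1: $5,270.53 +$159.00 interest = $5,429.53; pay $453.00 (+ $25.00 fee) → $4,976.53
Quarter 2: $4,976.53 +$150.00 interest = $5,126.53; pay $467.00 → $4,659.53
Quarter 3: $4,659.53 +$140.00 interest = $4,799.53; pay $480.00 → $4,319.53
Quarter 4: $4,319.53 +$130.00 interest = $4,449.53; pay $495.00 → $3,954.53
Quarter 5: $3,954.53 +$119.00 interest = $4,073.53; pay $510.00 → $3,563.53
Quarter 6: $3,563.53 +$107.00 interest = $3,670.53; pay $525.00 → $3,145.53
Quarter 7: $3,145.53 +$95.00 interest = $3,240.53; pay $541.00 → $2,699.53
Quarter 8: $2,699.53 +$81.00 interest = $2,780.53; pay $557.00 → $2,223.53
Quarter 9: $2,223.53 +$67.00 interest = $2,290.53; pay $573.00 → $1,717.53
Quarter 10: $1,717.53 +$52.00 interest = $1,769.53; pay $590.00 → $1,179.53
Quarter 11: $1,179.53 +$36.00 interest = $1,215.53; pay $608.00 → $607.53
Quarter 12: $607.53 +$19.00 interest = $626.53; pay $626.53 → $0.00
Total paid: $6,450.53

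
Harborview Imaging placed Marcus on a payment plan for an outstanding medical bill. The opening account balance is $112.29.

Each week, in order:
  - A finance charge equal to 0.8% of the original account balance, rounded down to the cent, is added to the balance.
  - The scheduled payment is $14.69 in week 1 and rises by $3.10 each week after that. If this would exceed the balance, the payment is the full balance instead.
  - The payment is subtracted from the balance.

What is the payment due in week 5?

Week 1: $112.29 +$0.89 interest = $113.18; pay $14.69 → $98.49
Week 2: $98.49 +$0.89 interest = $99.38; pay $17.79 → $81.59
Week 3: $81.59 +$0.89 interest = $82.48; pay $20.89 → $61.59
Week 4: $61.59 +$0.89 interest = $62.48; pay $23.99 → $38.49
Week 5: $38.49 +$0.89 interest = $39.38; pay $27.09 → $12.29

$27.09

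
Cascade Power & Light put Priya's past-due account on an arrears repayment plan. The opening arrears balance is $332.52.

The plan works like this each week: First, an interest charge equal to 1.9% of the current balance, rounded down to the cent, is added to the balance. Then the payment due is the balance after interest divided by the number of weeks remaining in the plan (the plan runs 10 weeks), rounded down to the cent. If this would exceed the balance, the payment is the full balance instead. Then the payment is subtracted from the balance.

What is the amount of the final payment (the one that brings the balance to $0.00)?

Week 1: $332.52 +$6.31 interest = $338.83; pay $33.88 → $304.95
Week 2: $304.95 +$5.79 interest = $310.74; pay $34.52 → $276.22
Week 3: $276.22 +$5.24 interest = $281.46; pay $35.18 → $246.28
Week 4: $246.28 +$4.67 interest = $250.95; pay $35.85 → $215.10
Week 5: $215.10 +$4.08 interest = $219.18; pay $36.53 → $182.65
Week 6: $182.65 +$3.47 interest = $186.12; pay $37.22 → $148.90
Week 7: $148.90 +$2.82 interest = $151.72; pay $37.93 → $113.79
Week 8: $113.79 +$2.16 interest = $115.95; pay $38.65 → $77.30
Week 9: $77.30 +$1.46 interest = $78.76; pay $39.38 → $39.38
Week 10: $39.38 +$0.74 interest = $40.12; pay $40.12 → $0.00

$40.12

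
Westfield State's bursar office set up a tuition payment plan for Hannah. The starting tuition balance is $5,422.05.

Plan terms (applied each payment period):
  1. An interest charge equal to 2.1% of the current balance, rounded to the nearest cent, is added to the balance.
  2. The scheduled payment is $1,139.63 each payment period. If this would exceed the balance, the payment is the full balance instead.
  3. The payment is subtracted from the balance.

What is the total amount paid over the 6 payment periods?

Payment period 1: $5,422.05 +$113.86 interest = $5,535.91; pay $1,139.63 → $4,396.28
Payment period 2: $4,396.28 +$92.32 interest = $4,488.60; pay $1,139.63 → $3,348.97
Payment period 3: $3,348.97 +$70.33 interest = $3,419.30; pay $1,139.63 → $2,279.67
Payment period 4: $2,279.67 +$47.87 interest = $2,327.54; pay $1,139.63 → $1,187.91
Payment period 5: $1,187.91 +$24.95 interest = $1,212.86; pay $1,139.63 → $73.23
Payment period 6: $73.23 +$1.54 interest = $74.77; pay $74.77 → $0.00
Total paid: $5,772.92

$5,772.92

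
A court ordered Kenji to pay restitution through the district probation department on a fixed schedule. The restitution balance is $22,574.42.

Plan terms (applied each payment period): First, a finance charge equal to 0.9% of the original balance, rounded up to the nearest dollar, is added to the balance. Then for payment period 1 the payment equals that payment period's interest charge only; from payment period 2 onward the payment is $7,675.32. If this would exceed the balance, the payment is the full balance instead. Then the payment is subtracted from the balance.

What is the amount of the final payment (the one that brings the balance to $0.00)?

Payment period 1: $22,574.42 +$204.00 interest = $22,778.42; pay $204.00 → $22,574.42
Payment period 2: $22,574.42 +$204.00 interest = $22,778.42; pay $7,675.32 → $15,103.10
Payment period 3: $15,103.10 +$204.00 interest = $15,307.10; pay $7,675.32 → $7,631.78
Payment period 4: $7,631.78 +$204.00 interest = $7,835.78; pay $7,675.32 → $160.46
Payment period 5: $160.46 +$204.00 interest = $364.46; pay $364.46 → $0.00

$364.46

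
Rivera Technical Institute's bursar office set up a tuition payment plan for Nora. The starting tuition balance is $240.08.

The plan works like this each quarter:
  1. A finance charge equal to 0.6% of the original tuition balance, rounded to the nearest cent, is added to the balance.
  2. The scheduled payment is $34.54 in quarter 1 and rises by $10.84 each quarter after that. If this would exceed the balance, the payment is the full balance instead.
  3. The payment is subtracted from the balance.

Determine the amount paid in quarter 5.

$44.08

Quarter 1: $240.08 +$1.44 interest = $241.52; pay $34.54 → $206.98
Quarter 2: $206.98 +$1.44 interest = $208.42; pay $45.38 → $163.04
Quarter 3: $163.04 +$1.44 interest = $164.48; pay $56.22 → $108.26
Quarter 4: $108.26 +$1.44 interest = $109.70; pay $67.06 → $42.64
Quarter 5: $42.64 +$1.44 interest = $44.08; pay $44.08 → $0.00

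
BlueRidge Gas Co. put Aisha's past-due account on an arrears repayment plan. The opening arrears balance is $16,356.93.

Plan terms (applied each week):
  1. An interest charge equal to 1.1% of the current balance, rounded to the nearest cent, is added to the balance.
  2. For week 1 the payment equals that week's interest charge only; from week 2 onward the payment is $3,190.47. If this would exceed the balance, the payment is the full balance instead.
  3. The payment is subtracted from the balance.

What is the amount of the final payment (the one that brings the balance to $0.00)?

Week 1: opening $16,356.93; interest $179.93 → $16,536.86; payment $179.93; balance $16,356.93
Week 2: opening $16,356.93; interest $179.93 → $16,536.86; payment $3,190.47; balance $13,346.39
Week 3: opening $13,346.39; interest $146.81 → $13,493.20; payment $3,190.47; balance $10,302.73
Week 4: opening $10,302.73; interest $113.33 → $10,416.06; payment $3,190.47; balance $7,225.59
Week 5: opening $7,225.59; interest $79.48 → $7,305.07; payment $3,190.47; balance $4,114.60
Week 6: opening $4,114.60; interest $45.26 → $4,159.86; payment $3,190.47; balance $969.39
Week 7: opening $969.39; interest $10.66 → $980.05; payment $980.05; balance $0.00

$980.05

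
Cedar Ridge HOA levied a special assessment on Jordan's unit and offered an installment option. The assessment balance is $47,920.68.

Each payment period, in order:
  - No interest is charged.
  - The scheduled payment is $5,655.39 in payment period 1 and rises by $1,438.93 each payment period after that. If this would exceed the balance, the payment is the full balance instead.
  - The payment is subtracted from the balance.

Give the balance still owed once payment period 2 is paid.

$35,170.97

Payment period 1: opening $47,920.68; payment $5,655.39; balance $42,265.29
Payment period 2: opening $42,265.29; payment $7,094.32; balance $35,170.97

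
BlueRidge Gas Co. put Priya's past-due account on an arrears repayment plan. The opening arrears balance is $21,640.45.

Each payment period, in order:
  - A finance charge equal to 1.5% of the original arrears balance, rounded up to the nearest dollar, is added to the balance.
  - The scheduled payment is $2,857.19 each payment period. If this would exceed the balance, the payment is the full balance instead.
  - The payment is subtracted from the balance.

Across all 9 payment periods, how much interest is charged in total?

# | Opening | Interest | Payment | End bal
1 | $21,640.45 | $325.00 | $2,857.19 | $19,108.26
2 | $19,108.26 | $325.00 | $2,857.19 | $16,576.07
3 | $16,576.07 | $325.00 | $2,857.19 | $14,043.88
4 | $14,043.88 | $325.00 | $2,857.19 | $11,511.69
5 | $11,511.69 | $325.00 | $2,857.19 | $8,979.50
6 | $8,979.50 | $325.00 | $2,857.19 | $6,447.31
7 | $6,447.31 | $325.00 | $2,857.19 | $3,915.12
8 | $3,915.12 | $325.00 | $2,857.19 | $1,382.93
9 | $1,382.93 | $325.00 | $1,707.93 | $0.00
Total interest: $325.00 + $325.00 + $325.00 + $325.00 + $325.00 + $325.00 + $325.00 + $325.00 + $325.00 = $2,925.00

$2,925.00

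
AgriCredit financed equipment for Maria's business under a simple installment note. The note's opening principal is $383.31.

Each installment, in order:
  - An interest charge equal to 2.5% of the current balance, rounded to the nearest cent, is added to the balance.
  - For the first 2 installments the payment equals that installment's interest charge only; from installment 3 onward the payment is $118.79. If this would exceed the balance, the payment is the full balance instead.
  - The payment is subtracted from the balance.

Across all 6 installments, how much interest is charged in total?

Installment 1: opening $383.31; interest $9.58 → $392.89; payment $9.58; balance $383.31
Installment 2: opening $383.31; interest $9.58 → $392.89; payment $9.58; balance $383.31
Installment 3: opening $383.31; interest $9.58 → $392.89; payment $118.79; balance $274.10
Installment 4: opening $274.10; interest $6.85 → $280.95; payment $118.79; balance $162.16
Installment 5: opening $162.16; interest $4.05 → $166.21; payment $118.79; balance $47.42
Installment 6: opening $47.42; interest $1.19 → $48.61; payment $48.61; balance $0.00
Total interest: $9.58 + $9.58 + $9.58 + $6.85 + $4.05 + $1.19 = $40.83

$40.83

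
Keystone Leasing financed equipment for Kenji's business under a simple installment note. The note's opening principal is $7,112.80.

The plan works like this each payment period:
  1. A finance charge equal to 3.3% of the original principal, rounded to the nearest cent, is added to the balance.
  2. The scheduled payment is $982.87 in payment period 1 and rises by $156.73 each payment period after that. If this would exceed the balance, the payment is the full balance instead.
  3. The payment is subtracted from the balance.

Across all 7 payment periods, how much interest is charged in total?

$1,643.04

Payment period 1: $7,112.80 +$234.72 interest = $7,347.52; pay $982.87 → $6,364.65
Payment period 2: $6,364.65 +$234.72 interest = $6,599.37; pay $1,139.60 → $5,459.77
Payment period 3: $5,459.77 +$234.72 interest = $5,694.49; pay $1,296.33 → $4,398.16
Payment period 4: $4,398.16 +$234.72 interest = $4,632.88; pay $1,453.06 → $3,179.82
Payment period 5: $3,179.82 +$234.72 interest = $3,414.54; pay $1,609.79 → $1,804.75
Payment period 6: $1,804.75 +$234.72 interest = $2,039.47; pay $1,766.52 → $272.95
Payment period 7: $272.95 +$234.72 interest = $507.67; pay $507.67 → $0.00
Total interest: $234.72 + $234.72 + $234.72 + $234.72 + $234.72 + $234.72 + $234.72 = $1,643.04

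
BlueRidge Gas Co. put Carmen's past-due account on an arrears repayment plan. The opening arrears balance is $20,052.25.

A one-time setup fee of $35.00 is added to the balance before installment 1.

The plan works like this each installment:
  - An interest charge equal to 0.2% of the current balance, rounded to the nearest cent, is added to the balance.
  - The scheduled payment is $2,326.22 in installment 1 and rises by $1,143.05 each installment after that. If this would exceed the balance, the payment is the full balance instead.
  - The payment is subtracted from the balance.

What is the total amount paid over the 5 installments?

Installment 1: $20,087.25 +$40.17 interest = $20,127.42; pay $2,326.22 → $17,801.20
Installment 2: $17,801.20 +$35.60 interest = $17,836.80; pay $3,469.27 → $14,367.53
Installment 3: $14,367.53 +$28.74 interest = $14,396.27; pay $4,612.32 → $9,783.95
Installment 4: $9,783.95 +$19.57 interest = $9,803.52; pay $5,755.37 → $4,048.15
Installment 5: $4,048.15 +$8.10 interest = $4,056.25; pay $4,056.25 → $0.00
Total paid: $20,219.43

$20,219.43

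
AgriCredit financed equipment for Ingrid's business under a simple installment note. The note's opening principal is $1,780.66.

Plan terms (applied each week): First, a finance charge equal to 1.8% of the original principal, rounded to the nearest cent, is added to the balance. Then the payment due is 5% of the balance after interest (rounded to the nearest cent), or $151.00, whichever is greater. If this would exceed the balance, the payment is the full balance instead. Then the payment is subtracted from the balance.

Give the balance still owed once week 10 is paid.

$591.16

Week 1: $1,780.66 +$32.05 interest = $1,812.71; pay $151.00 → $1,661.71
Week 2: $1,661.71 +$32.05 interest = $1,693.76; pay $151.00 → $1,542.76
Week 3: $1,542.76 +$32.05 interest = $1,574.81; pay $151.00 → $1,423.81
Week 4: $1,423.81 +$32.05 interest = $1,455.86; pay $151.00 → $1,304.86
Week 5: $1,304.86 +$32.05 interest = $1,336.91; pay $151.00 → $1,185.91
Week 6: $1,185.91 +$32.05 interest = $1,217.96; pay $151.00 → $1,066.96
Week 7: $1,066.96 +$32.05 interest = $1,099.01; pay $151.00 → $948.01
Week 8: $948.01 +$32.05 interest = $980.06; pay $151.00 → $829.06
Week 9: $829.06 +$32.05 interest = $861.11; pay $151.00 → $710.11
Week 10: $710.11 +$32.05 interest = $742.16; pay $151.00 → $591.16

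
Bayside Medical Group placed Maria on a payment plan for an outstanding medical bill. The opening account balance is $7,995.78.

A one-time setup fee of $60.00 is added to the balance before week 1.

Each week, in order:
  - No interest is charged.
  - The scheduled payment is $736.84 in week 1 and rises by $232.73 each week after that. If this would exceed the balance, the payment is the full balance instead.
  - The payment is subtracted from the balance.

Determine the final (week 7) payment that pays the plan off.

$143.79

Week 1: $8,055.78 − $736.84 → $7,318.94
Week 2: $7,318.94 − $969.57 → $6,349.37
Week 3: $6,349.37 − $1,202.30 → $5,147.07
Week 4: $5,147.07 − $1,435.03 → $3,712.04
Week 5: $3,712.04 − $1,667.76 → $2,044.28
Week 6: $2,044.28 − $1,900.49 → $143.79
Week 7: $143.79 − $143.79 → $0.00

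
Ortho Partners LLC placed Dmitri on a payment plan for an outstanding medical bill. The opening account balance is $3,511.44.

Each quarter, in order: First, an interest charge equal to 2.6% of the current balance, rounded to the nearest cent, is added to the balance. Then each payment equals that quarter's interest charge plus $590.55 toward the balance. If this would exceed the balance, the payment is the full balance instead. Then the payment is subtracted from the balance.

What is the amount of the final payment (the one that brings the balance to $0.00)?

$573.22

Quarter 1: $3,511.44 +$91.30 interest = $3,602.74; pay $681.85 → $2,920.89
Quarter 2: $2,920.89 +$75.94 interest = $2,996.83; pay $666.49 → $2,330.34
Quarter 3: $2,330.34 +$60.59 interest = $2,390.93; pay $651.14 → $1,739.79
Quarter 4: $1,739.79 +$45.23 interest = $1,785.02; pay $635.78 → $1,149.24
Quarter 5: $1,149.24 +$29.88 interest = $1,179.12; pay $620.43 → $558.69
Quarter 6: $558.69 +$14.53 interest = $573.22; pay $573.22 → $0.00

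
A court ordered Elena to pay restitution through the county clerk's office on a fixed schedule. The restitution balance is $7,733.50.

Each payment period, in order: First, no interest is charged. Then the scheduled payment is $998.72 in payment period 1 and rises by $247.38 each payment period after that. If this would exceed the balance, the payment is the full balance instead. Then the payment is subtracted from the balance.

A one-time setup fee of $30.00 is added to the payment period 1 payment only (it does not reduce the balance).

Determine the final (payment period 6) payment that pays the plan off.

$266.10

Payment period 1: opening $7,733.50; payment $998.72 (+ $30.00 fee); balance $6,734.78
Payment period 2: opening $6,734.78; payment $1,246.10; balance $5,488.68
Payment period 3: opening $5,488.68; payment $1,493.48; balance $3,995.20
Payment period 4: opening $3,995.20; payment $1,740.86; balance $2,254.34
Payment period 5: opening $2,254.34; payment $1,988.24; balance $266.10
Payment period 6: opening $266.10; payment $266.10; balance $0.00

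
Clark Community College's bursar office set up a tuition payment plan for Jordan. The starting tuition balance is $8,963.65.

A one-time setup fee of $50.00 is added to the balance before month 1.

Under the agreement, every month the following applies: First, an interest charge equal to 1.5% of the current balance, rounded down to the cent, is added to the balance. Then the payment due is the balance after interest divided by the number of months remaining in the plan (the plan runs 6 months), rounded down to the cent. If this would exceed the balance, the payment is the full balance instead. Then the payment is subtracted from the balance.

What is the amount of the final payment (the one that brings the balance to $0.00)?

Month 1: opening $9,013.65; interest $135.20 → $9,148.85; payment $1,524.80; balance $7,624.05
Month 2: opening $7,624.05; interest $114.36 → $7,738.41; payment $1,547.68; balance $6,190.73
Month 3: opening $6,190.73; interest $92.86 → $6,283.59; payment $1,570.89; balance $4,712.70
Month 4: opening $4,712.70; interest $70.69 → $4,783.39; payment $1,594.46; balance $3,188.93
Month 5: opening $3,188.93; interest $47.83 → $3,236.76; payment $1,618.38; balance $1,618.38
Month 6: opening $1,618.38; interest $24.27 → $1,642.65; payment $1,642.65; balance $0.00

$1,642.65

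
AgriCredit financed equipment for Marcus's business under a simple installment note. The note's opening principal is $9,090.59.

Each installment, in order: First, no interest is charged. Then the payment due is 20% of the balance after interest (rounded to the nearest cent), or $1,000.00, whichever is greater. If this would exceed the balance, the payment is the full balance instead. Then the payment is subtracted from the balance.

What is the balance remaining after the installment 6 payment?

Installment 1: $9,090.59 − $1,818.12 → $7,272.47
Installment 2: $7,272.47 − $1,454.49 → $5,817.98
Installment 3: $5,817.98 − $1,163.60 → $4,654.38
Installment 4: $4,654.38 − $1,000.00 → $3,654.38
Installment 5: $3,654.38 − $1,000.00 → $2,654.38
Installment 6: $2,654.38 − $1,000.00 → $1,654.38

$1,654.38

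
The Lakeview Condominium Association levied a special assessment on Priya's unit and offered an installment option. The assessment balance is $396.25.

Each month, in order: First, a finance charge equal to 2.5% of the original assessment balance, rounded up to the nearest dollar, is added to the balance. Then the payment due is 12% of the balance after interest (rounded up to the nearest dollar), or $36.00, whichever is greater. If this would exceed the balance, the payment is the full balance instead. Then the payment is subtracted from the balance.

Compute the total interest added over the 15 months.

# | Opening | Interest | Payment | End bal
1 | $396.25 | $10.00 | $49.00 | $357.25
2 | $357.25 | $10.00 | $45.00 | $322.25
3 | $322.25 | $10.00 | $40.00 | $292.25
4 | $292.25 | $10.00 | $37.00 | $265.25
5 | $265.25 | $10.00 | $36.00 | $239.25
6 | $239.25 | $10.00 | $36.00 | $213.25
7 | $213.25 | $10.00 | $36.00 | $187.25
8 | $187.25 | $10.00 | $36.00 | $161.25
9 | $161.25 | $10.00 | $36.00 | $135.25
10 | $135.25 | $10.00 | $36.00 | $109.25
11 | $109.25 | $10.00 | $36.00 | $83.25
12 | $83.25 | $10.00 | $36.00 | $57.25
13 | $57.25 | $10.00 | $36.00 | $31.25
14 | $31.25 | $10.00 | $36.00 | $5.25
15 | $5.25 | $10.00 | $15.25 | $0.00
Total interest: $10.00 + $10.00 + $10.00 + $10.00 + $10.00 + $10.00 + $10.00 + $10.00 + $10.00 + $10.00 + $10.00 + $10.00 + $10.00 + $10.00 + $10.00 = $150.00

$150.00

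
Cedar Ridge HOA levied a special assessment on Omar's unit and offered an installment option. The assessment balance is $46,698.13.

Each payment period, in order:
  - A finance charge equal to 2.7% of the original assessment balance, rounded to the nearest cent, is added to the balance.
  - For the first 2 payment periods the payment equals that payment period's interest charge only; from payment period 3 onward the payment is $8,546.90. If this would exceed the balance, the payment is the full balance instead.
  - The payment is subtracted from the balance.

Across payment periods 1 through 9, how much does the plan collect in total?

$58,045.78

Payment period 1: opening $46,698.13; interest $1,260.85 → $47,958.98; payment $1,260.85; balance $46,698.13
Payment period 2: opening $46,698.13; interest $1,260.85 → $47,958.98; payment $1,260.85; balance $46,698.13
Payment period 3: opening $46,698.13; interest $1,260.85 → $47,958.98; payment $8,546.90; balance $39,412.08
Payment period 4: opening $39,412.08; interest $1,260.85 → $40,672.93; payment $8,546.90; balance $32,126.03
Payment period 5: opening $32,126.03; interest $1,260.85 → $33,386.88; payment $8,546.90; balance $24,839.98
Payment period 6: opening $24,839.98; interest $1,260.85 → $26,100.83; payment $8,546.90; balance $17,553.93
Payment period 7: opening $17,553.93; interest $1,260.85 → $18,814.78; payment $8,546.90; balance $10,267.88
Payment period 8: opening $10,267.88; interest $1,260.85 → $11,528.73; payment $8,546.90; balance $2,981.83
Payment period 9: opening $2,981.83; interest $1,260.85 → $4,242.68; payment $4,242.68; balance $0.00
Total paid: $58,045.78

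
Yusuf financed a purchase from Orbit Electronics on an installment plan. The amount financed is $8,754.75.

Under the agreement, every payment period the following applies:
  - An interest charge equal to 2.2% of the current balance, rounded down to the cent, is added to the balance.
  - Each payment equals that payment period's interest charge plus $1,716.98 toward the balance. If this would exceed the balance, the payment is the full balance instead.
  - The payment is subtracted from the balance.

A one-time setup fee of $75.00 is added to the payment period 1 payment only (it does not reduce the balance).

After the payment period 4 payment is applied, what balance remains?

Payment period 1: $8,754.75 +$192.60 interest = $8,947.35; pay $1,909.58 (+ $75.00 fee) → $7,037.77
Payment period 2: $7,037.77 +$154.83 interest = $7,192.60; pay $1,871.81 → $5,320.79
Payment period 3: $5,320.79 +$117.05 interest = $5,437.84; pay $1,834.03 → $3,603.81
Payment period 4: $3,603.81 +$79.28 interest = $3,683.09; pay $1,796.26 → $1,886.83

$1,886.83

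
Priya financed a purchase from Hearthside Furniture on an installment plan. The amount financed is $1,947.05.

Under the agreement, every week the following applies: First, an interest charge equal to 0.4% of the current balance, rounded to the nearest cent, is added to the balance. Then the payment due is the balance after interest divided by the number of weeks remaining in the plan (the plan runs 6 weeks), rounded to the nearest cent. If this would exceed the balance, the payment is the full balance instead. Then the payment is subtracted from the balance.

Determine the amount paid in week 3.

# | Opening | Interest | Payment | End bal
1 | $1,947.05 | $7.79 | $325.81 | $1,629.03
2 | $1,629.03 | $6.52 | $327.11 | $1,308.44
3 | $1,308.44 | $5.23 | $328.42 | $985.25

$328.42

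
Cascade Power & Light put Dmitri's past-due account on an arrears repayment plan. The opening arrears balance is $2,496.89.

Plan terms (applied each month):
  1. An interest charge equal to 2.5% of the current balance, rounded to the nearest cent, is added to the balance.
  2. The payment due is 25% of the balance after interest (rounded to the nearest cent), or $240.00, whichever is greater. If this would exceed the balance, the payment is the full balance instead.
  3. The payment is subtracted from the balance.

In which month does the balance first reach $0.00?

8

# | Opening | Interest | Payment | End bal
1 | $2,496.89 | $62.42 | $639.83 | $1,919.48
2 | $1,919.48 | $47.99 | $491.87 | $1,475.60
3 | $1,475.60 | $36.89 | $378.12 | $1,134.37
4 | $1,134.37 | $28.36 | $290.68 | $872.05
5 | $872.05 | $21.80 | $240.00 | $653.85
6 | $653.85 | $16.35 | $240.00 | $430.20
7 | $430.20 | $10.76 | $240.00 | $200.96
8 | $200.96 | $5.02 | $205.98 | $0.00
Balance reaches $0.00 in month 8.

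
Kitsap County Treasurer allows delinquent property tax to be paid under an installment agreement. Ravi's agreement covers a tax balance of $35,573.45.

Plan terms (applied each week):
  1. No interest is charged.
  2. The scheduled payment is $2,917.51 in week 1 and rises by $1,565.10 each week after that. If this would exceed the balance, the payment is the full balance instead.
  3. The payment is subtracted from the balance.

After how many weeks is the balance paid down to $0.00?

# | Opening | Payment | End bal
1 | $35,573.45 | $2,917.51 | $32,655.94
2 | $32,655.94 | $4,482.61 | $28,173.33
3 | $28,173.33 | $6,047.71 | $22,125.62
4 | $22,125.62 | $7,612.81 | $14,512.81
5 | $14,512.81 | $9,177.91 | $5,334.90
6 | $5,334.90 | $5,334.90 | $0.00
Balance reaches $0.00 in week 6.

6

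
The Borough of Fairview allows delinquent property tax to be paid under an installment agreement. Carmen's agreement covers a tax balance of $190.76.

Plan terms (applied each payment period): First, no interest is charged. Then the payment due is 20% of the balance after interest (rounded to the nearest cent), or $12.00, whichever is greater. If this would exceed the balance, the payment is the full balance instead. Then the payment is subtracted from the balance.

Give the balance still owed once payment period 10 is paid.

Payment period 1: opening $190.76; payment $38.15; balance $152.61
Payment period 2: opening $152.61; payment $30.52; balance $122.09
Payment period 3: opening $122.09; payment $24.42; balance $97.67
Payment period 4: opening $97.67; payment $19.53; balance $78.14
Payment period 5: opening $78.14; payment $15.63; balance $62.51
Payment period 6: opening $62.51; payment $12.50; balance $50.01
Payment period 7: opening $50.01; payment $12.00; balance $38.01
Payment period 8: opening $38.01; payment $12.00; balance $26.01
Payment period 9: opening $26.01; payment $12.00; balance $14.01
Payment period 10: opening $14.01; payment $12.00; balance $2.01

$2.01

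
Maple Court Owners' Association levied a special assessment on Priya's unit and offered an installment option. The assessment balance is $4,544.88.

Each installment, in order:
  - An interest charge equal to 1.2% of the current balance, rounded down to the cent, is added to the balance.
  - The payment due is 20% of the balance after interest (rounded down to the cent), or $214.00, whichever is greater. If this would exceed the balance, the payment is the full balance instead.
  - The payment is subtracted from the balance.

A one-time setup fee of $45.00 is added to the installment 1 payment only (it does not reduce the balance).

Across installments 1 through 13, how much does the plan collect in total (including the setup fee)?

Installment 1: opening $4,544.88; interest $54.53 → $4,599.41; payment $919.88 (+ $45.00 fee); balance $3,679.53
Installment 2: opening $3,679.53; interest $44.15 → $3,723.68; payment $744.73; balance $2,978.95
Installment 3: opening $2,978.95; interest $35.74 → $3,014.69; payment $602.93; balance $2,411.76
Installment 4: opening $2,411.76; interest $28.94 → $2,440.70; payment $488.14; balance $1,952.56
Installment 5: opening $1,952.56; interest $23.43 → $1,975.99; payment $395.19; balance $1,580.80
Installment 6: opening $1,580.80; interest $18.96 → $1,599.76; payment $319.95; balance $1,279.81
Installment 7: opening $1,279.81; interest $15.35 → $1,295.16; payment $259.03; balance $1,036.13
Installment 8: opening $1,036.13; interest $12.43 → $1,048.56; payment $214.00; balance $834.56
Installment 9: opening $834.56; interest $10.01 → $844.57; payment $214.00; balance $630.57
Installment 10: opening $630.57; interest $7.56 → $638.13; payment $214.00; balance $424.13
Installment 11: opening $424.13; interest $5.08 → $429.21; payment $214.00; balance $215.21
Installment 12: opening $215.21; interest $2.58 → $217.79; payment $214.00; balance $3.79
Installment 13: opening $3.79; interest $0.04 → $3.83; payment $3.83; balance $0.00
Total paid: $4,848.68

$4,848.68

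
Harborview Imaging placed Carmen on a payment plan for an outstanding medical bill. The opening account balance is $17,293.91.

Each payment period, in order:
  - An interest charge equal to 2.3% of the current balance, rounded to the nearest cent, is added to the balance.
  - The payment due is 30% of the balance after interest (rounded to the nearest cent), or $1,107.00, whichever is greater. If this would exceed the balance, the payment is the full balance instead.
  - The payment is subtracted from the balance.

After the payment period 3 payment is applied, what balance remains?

$6,350.60

# | Opening | Interest | Payment | End bal
1 | $17,293.91 | $397.76 | $5,307.50 | $12,384.17
2 | $12,384.17 | $284.84 | $3,800.70 | $8,868.31
3 | $8,868.31 | $203.97 | $2,721.68 | $6,350.60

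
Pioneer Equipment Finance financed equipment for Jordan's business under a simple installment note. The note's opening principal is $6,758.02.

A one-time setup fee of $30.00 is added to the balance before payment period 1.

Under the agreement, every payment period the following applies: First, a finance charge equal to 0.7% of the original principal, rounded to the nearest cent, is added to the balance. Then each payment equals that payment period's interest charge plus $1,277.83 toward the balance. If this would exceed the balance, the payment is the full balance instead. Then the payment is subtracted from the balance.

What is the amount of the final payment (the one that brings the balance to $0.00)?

Payment period 1: opening $6,788.02; interest $47.31 → $6,835.33; payment $1,325.14; balance $5,510.19
Payment period 2: opening $5,510.19; interest $47.31 → $5,557.50; payment $1,325.14; balance $4,232.36
Payment period 3: opening $4,232.36; interest $47.31 → $4,279.67; payment $1,325.14; balance $2,954.53
Payment period 4: opening $2,954.53; interest $47.31 → $3,001.84; payment $1,325.14; balance $1,676.70
Payment period 5: opening $1,676.70; interest $47.31 → $1,724.01; payment $1,325.14; balance $398.87
Payment period 6: opening $398.87; interest $47.31 → $446.18; payment $446.18; balance $0.00

$446.18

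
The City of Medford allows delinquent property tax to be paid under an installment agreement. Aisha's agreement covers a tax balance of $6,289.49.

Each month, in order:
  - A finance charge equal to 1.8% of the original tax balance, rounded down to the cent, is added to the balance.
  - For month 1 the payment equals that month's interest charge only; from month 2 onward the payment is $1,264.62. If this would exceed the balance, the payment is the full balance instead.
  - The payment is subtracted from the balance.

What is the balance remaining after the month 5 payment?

Month 1: opening $6,289.49; interest $113.21 → $6,402.70; payment $113.21; balance $6,289.49
Month 2: opening $6,289.49; interest $113.21 → $6,402.70; payment $1,264.62; balance $5,138.08
Month 3: opening $5,138.08; interest $113.21 → $5,251.29; payment $1,264.62; balance $3,986.67
Month 4: opening $3,986.67; interest $113.21 → $4,099.88; payment $1,264.62; balance $2,835.26
Month 5: opening $2,835.26; interest $113.21 → $2,948.47; payment $1,264.62; balance $1,683.85

$1,683.85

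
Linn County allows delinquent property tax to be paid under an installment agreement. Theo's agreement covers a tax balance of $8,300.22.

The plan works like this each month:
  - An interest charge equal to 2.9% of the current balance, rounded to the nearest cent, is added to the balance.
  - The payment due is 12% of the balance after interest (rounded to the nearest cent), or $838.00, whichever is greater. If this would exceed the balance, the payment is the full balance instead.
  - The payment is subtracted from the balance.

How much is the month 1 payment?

Month 1: $8,300.22 +$240.71 interest = $8,540.93; pay $1,024.91 → $7,516.02

$1,024.91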